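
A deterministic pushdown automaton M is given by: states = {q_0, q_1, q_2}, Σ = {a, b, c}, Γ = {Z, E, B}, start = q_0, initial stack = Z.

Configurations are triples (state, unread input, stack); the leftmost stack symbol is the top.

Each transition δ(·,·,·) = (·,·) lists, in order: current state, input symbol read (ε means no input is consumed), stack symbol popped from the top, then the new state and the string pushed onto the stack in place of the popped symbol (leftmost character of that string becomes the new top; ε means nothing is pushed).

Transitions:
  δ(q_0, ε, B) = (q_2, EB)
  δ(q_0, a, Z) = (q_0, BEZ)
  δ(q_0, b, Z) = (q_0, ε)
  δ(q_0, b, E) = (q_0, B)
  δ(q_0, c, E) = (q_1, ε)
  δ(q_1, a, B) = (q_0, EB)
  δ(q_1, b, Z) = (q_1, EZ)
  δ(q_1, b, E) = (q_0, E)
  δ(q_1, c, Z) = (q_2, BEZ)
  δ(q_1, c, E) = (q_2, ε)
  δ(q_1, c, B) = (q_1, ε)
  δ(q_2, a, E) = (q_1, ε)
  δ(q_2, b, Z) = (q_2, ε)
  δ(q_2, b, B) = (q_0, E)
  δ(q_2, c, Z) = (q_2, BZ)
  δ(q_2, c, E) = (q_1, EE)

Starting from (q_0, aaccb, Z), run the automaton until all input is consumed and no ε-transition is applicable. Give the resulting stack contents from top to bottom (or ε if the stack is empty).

(q_0, aaccb, Z)
  read a, top Z: go to q_0, push BEZ → (q_0, accb, BEZ)
  ε-move, top B: go to q_2, push EB → (q_2, accb, EBEZ)
  read a, top E: go to q_1, push ε → (q_1, ccb, BEZ)
  read c, top B: go to q_1, push ε → (q_1, cb, EZ)
  read c, top E: go to q_2, push ε → (q_2, b, Z)
  read b, top Z: go to q_2, push ε → (q_2, ε, ε)
All input consumed in state q_2 with stack ε.

ε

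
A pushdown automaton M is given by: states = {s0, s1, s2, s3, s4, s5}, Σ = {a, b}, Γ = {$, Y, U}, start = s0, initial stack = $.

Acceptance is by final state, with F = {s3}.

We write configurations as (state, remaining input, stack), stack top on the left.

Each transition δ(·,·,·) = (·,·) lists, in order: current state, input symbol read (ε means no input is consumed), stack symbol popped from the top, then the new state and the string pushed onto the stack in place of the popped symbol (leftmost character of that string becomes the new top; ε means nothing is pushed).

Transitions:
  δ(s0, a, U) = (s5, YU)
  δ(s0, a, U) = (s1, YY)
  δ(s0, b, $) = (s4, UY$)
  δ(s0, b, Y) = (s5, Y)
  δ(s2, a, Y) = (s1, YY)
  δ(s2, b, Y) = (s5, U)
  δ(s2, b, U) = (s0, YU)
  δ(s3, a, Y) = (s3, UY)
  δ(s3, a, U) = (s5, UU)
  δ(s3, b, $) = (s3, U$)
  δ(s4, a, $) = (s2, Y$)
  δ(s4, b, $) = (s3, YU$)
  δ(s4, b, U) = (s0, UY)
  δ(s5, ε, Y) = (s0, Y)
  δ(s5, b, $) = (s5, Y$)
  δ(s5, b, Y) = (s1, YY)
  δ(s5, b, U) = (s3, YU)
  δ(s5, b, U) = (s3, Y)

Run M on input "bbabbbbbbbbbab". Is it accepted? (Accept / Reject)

Reject

No computation consumes all input and reaches a final state.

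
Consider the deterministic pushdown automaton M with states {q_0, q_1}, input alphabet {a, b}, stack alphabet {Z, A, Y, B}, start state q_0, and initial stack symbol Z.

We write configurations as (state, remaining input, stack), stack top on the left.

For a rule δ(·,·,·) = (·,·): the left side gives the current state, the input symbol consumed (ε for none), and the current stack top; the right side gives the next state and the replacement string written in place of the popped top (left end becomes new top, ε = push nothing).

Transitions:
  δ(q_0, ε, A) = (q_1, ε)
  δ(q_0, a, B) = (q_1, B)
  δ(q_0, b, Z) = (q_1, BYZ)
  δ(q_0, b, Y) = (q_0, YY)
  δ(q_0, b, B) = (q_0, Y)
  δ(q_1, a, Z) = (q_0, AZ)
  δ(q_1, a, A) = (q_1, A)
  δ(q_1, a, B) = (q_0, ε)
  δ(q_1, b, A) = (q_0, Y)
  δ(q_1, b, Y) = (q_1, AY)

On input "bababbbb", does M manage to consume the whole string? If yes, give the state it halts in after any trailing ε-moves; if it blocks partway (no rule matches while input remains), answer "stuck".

(q_0, bababbbb, Z)
  read b, top Z: go to q_1, push BYZ → (q_1, ababbbb, BYZ)
  read a, top B: go to q_0, push ε → (q_0, babbbb, YZ)
  read b, top Y: go to q_0, push YY → (q_0, abbbb, YYZ)
No transition for (q_0, a, top Y); M blocks with input abbbb remaining.

stuck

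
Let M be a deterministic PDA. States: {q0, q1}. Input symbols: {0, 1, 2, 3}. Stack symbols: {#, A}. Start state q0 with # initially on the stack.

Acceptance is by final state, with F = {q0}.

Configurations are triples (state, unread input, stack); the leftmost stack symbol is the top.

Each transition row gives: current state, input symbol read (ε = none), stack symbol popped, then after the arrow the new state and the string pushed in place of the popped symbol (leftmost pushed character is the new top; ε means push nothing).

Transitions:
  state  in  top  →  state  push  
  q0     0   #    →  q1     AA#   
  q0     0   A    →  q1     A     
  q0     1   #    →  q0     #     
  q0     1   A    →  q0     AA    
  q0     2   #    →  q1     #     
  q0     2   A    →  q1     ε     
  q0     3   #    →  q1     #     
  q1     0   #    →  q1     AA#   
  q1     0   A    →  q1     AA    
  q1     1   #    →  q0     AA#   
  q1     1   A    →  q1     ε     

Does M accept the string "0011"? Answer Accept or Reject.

(q0, 0011, #)
  read 0, top #: go to q1, push AA# → (q1, 011, AA#)
  read 0, top A: go to q1, push AA → (q1, 11, AAA#)
  read 1, top A: go to q1, push ε → (q1, 1, AA#)
  read 1, top A: go to q1, push ε → (q1, ε, A#)
All input consumed; state q1 ∉ F and no further ε-move applies.

Reject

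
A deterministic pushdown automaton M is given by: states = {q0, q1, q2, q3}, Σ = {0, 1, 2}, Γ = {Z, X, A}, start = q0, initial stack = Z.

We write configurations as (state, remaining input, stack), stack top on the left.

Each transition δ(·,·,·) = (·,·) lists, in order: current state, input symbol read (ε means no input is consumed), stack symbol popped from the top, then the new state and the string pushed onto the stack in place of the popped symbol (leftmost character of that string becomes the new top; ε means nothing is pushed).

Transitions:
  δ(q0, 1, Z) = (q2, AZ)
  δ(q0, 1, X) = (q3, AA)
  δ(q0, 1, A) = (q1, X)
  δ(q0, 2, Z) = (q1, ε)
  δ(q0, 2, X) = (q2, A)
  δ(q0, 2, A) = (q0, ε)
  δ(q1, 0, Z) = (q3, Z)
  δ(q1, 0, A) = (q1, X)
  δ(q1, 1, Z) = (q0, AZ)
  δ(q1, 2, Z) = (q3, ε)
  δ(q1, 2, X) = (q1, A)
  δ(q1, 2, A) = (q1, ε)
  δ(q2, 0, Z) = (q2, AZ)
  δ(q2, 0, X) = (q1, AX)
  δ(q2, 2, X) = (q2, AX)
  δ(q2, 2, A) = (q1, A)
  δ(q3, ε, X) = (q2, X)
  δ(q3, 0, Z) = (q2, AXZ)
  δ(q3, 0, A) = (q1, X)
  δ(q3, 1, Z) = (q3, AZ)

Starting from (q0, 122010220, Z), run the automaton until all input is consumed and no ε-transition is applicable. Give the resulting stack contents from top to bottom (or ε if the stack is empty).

Z

(q0, 122010220, Z)
  read 1, top Z: go to q2, push AZ → (q2, 22010220, AZ)
  read 2, top A: go to q1, push A → (q1, 2010220, AZ)
  read 2, top A: go to q1, push ε → (q1, 010220, Z)
  read 0, top Z: go to q3, push Z → (q3, 10220, Z)
  read 1, top Z: go to q3, push AZ → (q3, 0220, AZ)
  read 0, top A: go to q1, push X → (q1, 220, XZ)
  read 2, top X: go to q1, push A → (q1, 20, AZ)
  read 2, top A: go to q1, push ε → (q1, 0, Z)
  read 0, top Z: go to q3, push Z → (q3, ε, Z)
All input consumed in state q3 with stack Z.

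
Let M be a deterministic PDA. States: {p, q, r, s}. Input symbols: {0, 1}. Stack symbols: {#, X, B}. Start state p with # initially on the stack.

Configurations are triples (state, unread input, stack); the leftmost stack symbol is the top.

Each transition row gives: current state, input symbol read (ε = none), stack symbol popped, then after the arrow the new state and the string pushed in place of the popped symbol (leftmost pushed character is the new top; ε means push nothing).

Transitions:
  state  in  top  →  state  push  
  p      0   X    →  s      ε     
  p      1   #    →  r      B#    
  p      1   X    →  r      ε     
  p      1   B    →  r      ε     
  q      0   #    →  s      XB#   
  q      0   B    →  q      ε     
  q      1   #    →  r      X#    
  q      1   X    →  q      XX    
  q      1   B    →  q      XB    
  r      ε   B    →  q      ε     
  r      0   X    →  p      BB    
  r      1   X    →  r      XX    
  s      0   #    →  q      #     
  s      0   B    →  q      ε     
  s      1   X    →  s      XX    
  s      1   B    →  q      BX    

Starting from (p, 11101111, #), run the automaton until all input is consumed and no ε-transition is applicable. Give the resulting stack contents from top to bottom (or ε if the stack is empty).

(p, 11101111, #)
  read 1, top #: go to r, push B# → (r, 1101111, B#)
  ε-move, top B: go to q, push ε → (q, 1101111, #)
  read 1, top #: go to r, push X# → (r, 101111, X#)
  read 1, top X: go to r, push XX → (r, 01111, XX#)
  read 0, top X: go to p, push BB → (p, 1111, BBX#)
  read 1, top B: go to r, push ε → (r, 111, BX#)
  ε-move, top B: go to q, push ε → (q, 111, X#)
  read 1, top X: go to q, push XX → (q, 11, XX#)
  read 1, top X: go to q, push XX → (q, 1, XXX#)
  read 1, top X: go to q, push XX → (q, ε, XXXX#)
All input consumed in state q with stack XXXX#.

XXXX#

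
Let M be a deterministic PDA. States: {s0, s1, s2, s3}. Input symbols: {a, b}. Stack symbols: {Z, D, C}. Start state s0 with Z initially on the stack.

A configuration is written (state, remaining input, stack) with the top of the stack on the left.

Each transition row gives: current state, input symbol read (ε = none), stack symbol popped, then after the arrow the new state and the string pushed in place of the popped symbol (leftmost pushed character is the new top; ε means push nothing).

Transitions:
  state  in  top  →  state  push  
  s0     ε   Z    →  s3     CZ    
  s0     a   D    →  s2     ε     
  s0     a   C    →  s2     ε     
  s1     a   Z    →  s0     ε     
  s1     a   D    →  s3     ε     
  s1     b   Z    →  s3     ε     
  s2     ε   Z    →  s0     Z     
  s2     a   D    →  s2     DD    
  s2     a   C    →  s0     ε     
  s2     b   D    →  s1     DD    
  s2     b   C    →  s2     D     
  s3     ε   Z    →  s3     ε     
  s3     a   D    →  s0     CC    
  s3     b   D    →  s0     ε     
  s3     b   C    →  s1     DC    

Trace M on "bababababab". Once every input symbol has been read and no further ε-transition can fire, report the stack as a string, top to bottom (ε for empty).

DCZ

(s0, bababababab, Z)
  ε-move, top Z: go to s3, push CZ → (s3, bababababab, CZ)
  read b, top C: go to s1, push DC → (s1, ababababab, DCZ)
  read a, top D: go to s3, push ε → (s3, babababab, CZ)
  read b, top C: go to s1, push DC → (s1, abababab, DCZ)
  read a, top D: go to s3, push ε → (s3, bababab, CZ)
  read b, top C: go to s1, push DC → (s1, ababab, DCZ)
  read a, top D: go to s3, push ε → (s3, babab, CZ)
  read b, top C: go to s1, push DC → (s1, abab, DCZ)
  read a, top D: go to s3, push ε → (s3, bab, CZ)
  read b, top C: go to s1, push DC → (s1, ab, DCZ)
  read a, top D: go to s3, push ε → (s3, b, CZ)
  read b, top C: go to s1, push DC → (s1, ε, DCZ)
All input consumed in state s1 with stack DCZ.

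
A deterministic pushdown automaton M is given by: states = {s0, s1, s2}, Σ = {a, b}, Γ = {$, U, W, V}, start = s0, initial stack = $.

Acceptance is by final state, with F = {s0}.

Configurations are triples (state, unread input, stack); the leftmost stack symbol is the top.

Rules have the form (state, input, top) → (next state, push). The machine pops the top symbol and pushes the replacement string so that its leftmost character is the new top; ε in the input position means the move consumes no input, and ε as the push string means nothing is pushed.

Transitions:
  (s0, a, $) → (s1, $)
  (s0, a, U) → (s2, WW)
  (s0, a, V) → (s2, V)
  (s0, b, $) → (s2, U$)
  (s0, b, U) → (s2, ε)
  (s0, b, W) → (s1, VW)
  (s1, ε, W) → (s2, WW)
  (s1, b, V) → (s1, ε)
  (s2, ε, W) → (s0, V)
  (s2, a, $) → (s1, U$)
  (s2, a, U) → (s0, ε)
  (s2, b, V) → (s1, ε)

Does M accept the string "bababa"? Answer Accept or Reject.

Accept

(s0, bababa, $)
  read b, top $: go to s2, push U$ → (s2, ababa, U$)
  read a, top U: go to s0, push ε → (s0, baba, $)
  read b, top $: go to s2, push U$ → (s2, aba, U$)
  read a, top U: go to s0, push ε → (s0, ba, $)
  read b, top $: go to s2, push U$ → (s2, a, U$)
  read a, top U: go to s0, push ε → (s0, ε, $)
All input consumed; state s0 ∈ F.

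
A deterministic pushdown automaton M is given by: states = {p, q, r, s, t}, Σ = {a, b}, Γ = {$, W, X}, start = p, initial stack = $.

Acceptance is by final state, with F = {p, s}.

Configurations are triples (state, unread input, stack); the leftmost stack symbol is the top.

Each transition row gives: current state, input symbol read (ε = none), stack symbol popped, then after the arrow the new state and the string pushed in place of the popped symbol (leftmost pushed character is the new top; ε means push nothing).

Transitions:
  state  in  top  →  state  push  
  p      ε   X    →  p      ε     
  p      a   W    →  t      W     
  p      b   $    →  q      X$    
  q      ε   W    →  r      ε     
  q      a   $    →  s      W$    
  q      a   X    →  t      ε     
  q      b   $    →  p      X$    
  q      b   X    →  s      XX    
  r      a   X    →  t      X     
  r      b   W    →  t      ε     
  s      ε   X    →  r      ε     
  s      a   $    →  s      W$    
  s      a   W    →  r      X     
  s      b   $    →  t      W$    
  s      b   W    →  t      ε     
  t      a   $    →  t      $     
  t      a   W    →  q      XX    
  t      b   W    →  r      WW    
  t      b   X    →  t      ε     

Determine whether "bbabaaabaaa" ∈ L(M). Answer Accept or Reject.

Reject

(p, bbabaaabaaa, $)
  read b, top $: go to q, push X$ → (q, babaaabaaa, X$)
  read b, top X: go to s, push XX → (s, abaaabaaa, XX$)
  ε-move, top X: go to r, push ε → (r, abaaabaaa, X$)
  read a, top X: go to t, push X → (t, baaabaaa, X$)
  read b, top X: go to t, push ε → (t, aaabaaa, $)
  read a, top $: go to t, push $ → (t, aabaaa, $)
  read a, top $: go to t, push $ → (t, abaaa, $)
  read a, top $: go to t, push $ → (t, baaa, $)
No transition applies at (t, baaa, $); input not fully consumed.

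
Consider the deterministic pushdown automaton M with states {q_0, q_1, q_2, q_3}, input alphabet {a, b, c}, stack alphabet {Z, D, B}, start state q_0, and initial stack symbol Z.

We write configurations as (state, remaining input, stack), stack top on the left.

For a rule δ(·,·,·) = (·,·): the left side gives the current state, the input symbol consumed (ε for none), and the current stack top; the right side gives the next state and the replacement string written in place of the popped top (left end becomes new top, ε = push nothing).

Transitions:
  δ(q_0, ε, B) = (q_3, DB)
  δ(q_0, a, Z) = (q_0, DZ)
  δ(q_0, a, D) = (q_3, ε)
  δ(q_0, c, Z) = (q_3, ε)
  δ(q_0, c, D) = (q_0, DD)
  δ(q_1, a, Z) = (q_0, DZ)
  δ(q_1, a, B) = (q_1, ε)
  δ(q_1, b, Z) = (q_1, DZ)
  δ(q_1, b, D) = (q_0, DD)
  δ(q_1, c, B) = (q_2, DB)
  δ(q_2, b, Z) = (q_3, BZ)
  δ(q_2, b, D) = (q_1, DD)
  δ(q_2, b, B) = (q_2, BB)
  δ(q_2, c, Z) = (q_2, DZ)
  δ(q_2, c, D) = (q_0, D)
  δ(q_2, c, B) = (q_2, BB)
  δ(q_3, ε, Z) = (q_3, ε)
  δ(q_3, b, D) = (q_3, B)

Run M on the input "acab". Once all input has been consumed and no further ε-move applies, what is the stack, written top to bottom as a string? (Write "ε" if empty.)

(q_0, acab, Z)
  read a, top Z: go to q_0, push DZ → (q_0, cab, DZ)
  read c, top D: go to q_0, push DD → (q_0, ab, DDZ)
  read a, top D: go to q_3, push ε → (q_3, b, DZ)
  read b, top D: go to q_3, push B → (q_3, ε, BZ)
All input consumed in state q_3 with stack BZ.

BZ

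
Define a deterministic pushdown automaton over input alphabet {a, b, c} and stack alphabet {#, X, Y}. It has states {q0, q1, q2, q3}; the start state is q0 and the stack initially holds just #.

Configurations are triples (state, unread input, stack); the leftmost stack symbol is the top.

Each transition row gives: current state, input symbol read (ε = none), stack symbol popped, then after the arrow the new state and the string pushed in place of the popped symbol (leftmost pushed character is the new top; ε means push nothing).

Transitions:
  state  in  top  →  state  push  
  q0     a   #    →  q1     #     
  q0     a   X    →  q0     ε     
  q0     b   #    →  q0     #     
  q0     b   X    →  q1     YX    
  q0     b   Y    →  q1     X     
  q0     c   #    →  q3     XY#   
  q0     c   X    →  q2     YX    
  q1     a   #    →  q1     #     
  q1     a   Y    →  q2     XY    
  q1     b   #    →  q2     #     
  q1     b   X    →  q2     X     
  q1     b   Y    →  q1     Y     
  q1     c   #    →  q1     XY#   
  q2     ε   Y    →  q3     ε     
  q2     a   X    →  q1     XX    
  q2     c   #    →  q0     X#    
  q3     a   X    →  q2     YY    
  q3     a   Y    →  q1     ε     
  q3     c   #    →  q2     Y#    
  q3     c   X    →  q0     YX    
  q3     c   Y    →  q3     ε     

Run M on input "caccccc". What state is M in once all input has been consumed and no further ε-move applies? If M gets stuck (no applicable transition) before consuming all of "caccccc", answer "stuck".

(q0, caccccc, #) ⊢ (q3, accccc, XY#) ⊢ (q2, ccccc, YYY#) ⊢ (q3, ccccc, YY#) ⊢ (q3, cccc, Y#) ⊢ (q3, ccc, #) ⊢ (q2, cc, Y#) ⊢ (q3, cc, #) ⊢ (q2, c, Y#) ⊢ (q3, c, #) ⊢ (q2, ε, Y#) ⊢ (q3, ε, #)
All input consumed; M is in state q3.

q3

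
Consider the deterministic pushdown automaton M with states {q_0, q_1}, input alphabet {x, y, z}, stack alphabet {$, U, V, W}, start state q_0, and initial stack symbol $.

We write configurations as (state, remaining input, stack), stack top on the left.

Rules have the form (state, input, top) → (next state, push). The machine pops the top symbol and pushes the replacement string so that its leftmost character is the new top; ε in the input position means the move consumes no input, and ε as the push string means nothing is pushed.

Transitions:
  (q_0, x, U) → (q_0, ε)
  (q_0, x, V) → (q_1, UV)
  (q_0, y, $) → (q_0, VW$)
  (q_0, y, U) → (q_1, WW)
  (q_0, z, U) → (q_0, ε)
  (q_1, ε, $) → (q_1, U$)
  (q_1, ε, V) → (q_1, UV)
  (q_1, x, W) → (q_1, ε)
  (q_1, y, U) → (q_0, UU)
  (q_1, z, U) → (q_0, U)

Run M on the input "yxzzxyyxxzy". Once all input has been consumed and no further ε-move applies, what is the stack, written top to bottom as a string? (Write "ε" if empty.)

WWVW$

(q_0, yxzzxyyxxzy, $)
  read y, top $: go to q_0, push VW$ → (q_0, xzzxyyxxzy, VW$)
  read x, top V: go to q_1, push UV → (q_1, zzxyyxxzy, UVW$)
  read z, top U: go to q_0, push U → (q_0, zxyyxxzy, UVW$)
  read z, top U: go to q_0, push ε → (q_0, xyyxxzy, VW$)
  read x, top V: go to q_1, push UV → (q_1, yyxxzy, UVW$)
  read y, top U: go to q_0, push UU → (q_0, yxxzy, UUVW$)
  read y, top U: go to q_1, push WW → (q_1, xxzy, WWUVW$)
  read x, top W: go to q_1, push ε → (q_1, xzy, WUVW$)
  read x, top W: go to q_1, push ε → (q_1, zy, UVW$)
  read z, top U: go to q_0, push U → (q_0, y, UVW$)
  read y, top U: go to q_1, push WW → (q_1, ε, WWVW$)
All input consumed in state q_1 with stack WWVW$.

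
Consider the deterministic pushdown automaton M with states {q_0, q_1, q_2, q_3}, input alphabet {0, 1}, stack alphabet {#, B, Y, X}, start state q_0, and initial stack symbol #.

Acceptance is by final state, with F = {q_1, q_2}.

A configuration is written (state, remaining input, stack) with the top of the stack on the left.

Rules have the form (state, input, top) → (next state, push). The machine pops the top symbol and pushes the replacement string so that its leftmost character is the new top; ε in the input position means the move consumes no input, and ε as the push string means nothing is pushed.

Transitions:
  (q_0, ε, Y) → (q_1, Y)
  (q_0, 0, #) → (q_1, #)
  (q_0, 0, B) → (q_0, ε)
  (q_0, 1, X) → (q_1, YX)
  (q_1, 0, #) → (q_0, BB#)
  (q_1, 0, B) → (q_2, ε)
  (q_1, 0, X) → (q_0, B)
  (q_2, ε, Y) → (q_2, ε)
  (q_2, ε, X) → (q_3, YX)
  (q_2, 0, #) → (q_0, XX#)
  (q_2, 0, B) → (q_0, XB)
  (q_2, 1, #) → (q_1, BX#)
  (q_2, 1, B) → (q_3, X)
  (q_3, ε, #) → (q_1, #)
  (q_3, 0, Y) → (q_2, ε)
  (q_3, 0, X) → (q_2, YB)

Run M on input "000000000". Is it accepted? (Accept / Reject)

(q_0, 000000000, #) ⊢ (q_1, 00000000, #) ⊢ (q_0, 0000000, BB#) ⊢ (q_0, 000000, B#) ⊢ (q_0, 00000, #) ⊢ (q_1, 0000, #) ⊢ (q_0, 000, BB#) ⊢ (q_0, 00, B#) ⊢ (q_0, 0, #) ⊢ (q_1, ε, #)
All input consumed; state q_1 ∈ F.

Accept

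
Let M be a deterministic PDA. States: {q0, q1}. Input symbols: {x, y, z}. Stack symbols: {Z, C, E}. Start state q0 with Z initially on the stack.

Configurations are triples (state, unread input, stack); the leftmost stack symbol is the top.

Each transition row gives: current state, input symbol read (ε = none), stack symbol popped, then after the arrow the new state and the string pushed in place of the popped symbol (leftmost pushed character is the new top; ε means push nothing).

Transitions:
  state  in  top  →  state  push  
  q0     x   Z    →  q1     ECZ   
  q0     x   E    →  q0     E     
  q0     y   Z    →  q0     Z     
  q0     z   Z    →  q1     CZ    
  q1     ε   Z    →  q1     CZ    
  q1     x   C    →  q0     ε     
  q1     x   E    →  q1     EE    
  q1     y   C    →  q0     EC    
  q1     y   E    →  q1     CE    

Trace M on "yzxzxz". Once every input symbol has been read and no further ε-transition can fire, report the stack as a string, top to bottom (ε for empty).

(q0, yzxzxz, Z)
  read y, top Z: go to q0, push Z → (q0, zxzxz, Z)
  read z, top Z: go to q1, push CZ → (q1, xzxz, CZ)
  read x, top C: go to q0, push ε → (q0, zxz, Z)
  read z, top Z: go to q1, push CZ → (q1, xz, CZ)
  read x, top C: go to q0, push ε → (q0, z, Z)
  read z, top Z: go to q1, push CZ → (q1, ε, CZ)
All input consumed in state q1 with stack CZ.

CZ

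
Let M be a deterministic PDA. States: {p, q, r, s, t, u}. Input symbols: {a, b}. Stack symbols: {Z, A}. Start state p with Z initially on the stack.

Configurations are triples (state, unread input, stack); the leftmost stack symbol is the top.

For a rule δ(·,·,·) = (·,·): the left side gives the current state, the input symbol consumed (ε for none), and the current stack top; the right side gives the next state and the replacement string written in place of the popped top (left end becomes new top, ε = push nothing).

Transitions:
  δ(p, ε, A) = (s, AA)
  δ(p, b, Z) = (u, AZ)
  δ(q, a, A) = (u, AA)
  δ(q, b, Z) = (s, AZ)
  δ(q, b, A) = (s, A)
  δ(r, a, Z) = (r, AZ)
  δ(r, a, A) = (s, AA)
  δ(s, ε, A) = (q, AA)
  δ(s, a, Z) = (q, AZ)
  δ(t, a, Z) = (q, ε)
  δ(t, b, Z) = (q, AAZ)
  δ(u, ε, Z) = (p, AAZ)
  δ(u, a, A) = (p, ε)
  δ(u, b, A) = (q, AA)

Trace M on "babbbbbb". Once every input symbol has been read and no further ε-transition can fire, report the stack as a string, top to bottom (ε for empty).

(p, babbbbbb, Z) ⊢ (u, abbbbbb, AZ) ⊢ (p, bbbbbb, Z) ⊢ (u, bbbbb, AZ) ⊢ (q, bbbb, AAZ) ⊢ (s, bbb, AAZ) ⊢ (q, bbb, AAAZ) ⊢ (s, bb, AAAZ) ⊢ (q, bb, AAAAZ) ⊢ (s, b, AAAAZ) ⊢ (q, b, AAAAAZ) ⊢ (s, ε, AAAAAZ) ⊢ (q, ε, AAAAAAZ)
All input consumed in state q with stack AAAAAAZ.

AAAAAAZ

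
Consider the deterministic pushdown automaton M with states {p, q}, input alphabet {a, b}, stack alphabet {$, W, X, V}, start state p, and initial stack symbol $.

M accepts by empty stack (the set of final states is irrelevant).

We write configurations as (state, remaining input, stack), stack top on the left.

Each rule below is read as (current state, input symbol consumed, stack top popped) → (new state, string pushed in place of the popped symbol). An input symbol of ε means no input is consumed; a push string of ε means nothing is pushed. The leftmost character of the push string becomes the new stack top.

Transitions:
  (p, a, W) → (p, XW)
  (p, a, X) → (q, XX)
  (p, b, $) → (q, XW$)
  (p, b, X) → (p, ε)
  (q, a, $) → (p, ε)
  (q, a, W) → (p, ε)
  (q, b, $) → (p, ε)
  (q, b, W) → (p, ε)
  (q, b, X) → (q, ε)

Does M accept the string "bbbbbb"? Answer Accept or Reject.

(p, bbbbbb, $)
  read b, top $: go to q, push XW$ → (q, bbbbb, XW$)
  read b, top X: go to q, push ε → (q, bbbb, W$)
  read b, top W: go to p, push ε → (p, bbb, $)
  read b, top $: go to q, push XW$ → (q, bb, XW$)
  read b, top X: go to q, push ε → (q, b, W$)
  read b, top W: go to p, push ε → (p, ε, $)
All input consumed; stack is $, not empty, and no further ε-move applies.

Reject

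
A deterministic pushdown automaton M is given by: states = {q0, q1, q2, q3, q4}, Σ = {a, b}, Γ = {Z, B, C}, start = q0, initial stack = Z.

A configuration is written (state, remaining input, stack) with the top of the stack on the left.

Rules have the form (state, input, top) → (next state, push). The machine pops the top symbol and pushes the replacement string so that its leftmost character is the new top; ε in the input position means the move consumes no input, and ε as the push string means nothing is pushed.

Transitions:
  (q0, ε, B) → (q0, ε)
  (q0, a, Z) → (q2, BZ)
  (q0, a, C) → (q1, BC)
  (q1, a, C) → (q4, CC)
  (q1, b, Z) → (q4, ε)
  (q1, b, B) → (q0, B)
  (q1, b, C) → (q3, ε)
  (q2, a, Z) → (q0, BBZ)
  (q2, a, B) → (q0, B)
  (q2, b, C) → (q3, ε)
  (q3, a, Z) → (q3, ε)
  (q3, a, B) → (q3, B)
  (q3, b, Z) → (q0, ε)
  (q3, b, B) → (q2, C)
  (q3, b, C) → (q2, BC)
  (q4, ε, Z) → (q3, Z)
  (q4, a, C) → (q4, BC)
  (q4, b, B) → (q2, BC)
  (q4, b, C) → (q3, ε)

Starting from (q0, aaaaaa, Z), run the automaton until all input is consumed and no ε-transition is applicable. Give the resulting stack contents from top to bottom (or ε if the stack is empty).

Z

(q0, aaaaaa, Z) ⊢ (q2, aaaaa, BZ) ⊢ (q0, aaaa, BZ) ⊢ (q0, aaaa, Z) ⊢ (q2, aaa, BZ) ⊢ (q0, aa, BZ) ⊢ (q0, aa, Z) ⊢ (q2, a, BZ) ⊢ (q0, ε, BZ) ⊢ (q0, ε, Z)
All input consumed in state q0 with stack Z.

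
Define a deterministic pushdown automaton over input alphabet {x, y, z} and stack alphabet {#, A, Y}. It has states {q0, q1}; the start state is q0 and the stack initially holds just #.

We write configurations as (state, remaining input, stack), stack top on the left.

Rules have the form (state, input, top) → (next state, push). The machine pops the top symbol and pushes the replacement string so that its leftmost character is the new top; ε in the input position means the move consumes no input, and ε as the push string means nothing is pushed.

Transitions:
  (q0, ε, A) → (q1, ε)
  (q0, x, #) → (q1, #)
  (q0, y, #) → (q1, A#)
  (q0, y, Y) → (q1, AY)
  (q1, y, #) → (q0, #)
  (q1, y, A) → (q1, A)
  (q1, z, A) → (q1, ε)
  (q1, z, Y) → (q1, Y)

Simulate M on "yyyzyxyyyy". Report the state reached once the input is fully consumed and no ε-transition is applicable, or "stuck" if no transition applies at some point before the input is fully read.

q1

(q0, yyyzyxyyyy, #)
  read y, top #: go to q1, push A# → (q1, yyzyxyyyy, A#)
  read y, top A: go to q1, push A → (q1, yzyxyyyy, A#)
  read y, top A: go to q1, push A → (q1, zyxyyyy, A#)
  read z, top A: go to q1, push ε → (q1, yxyyyy, #)
  read y, top #: go to q0, push # → (q0, xyyyy, #)
  read x, top #: go to q1, push # → (q1, yyyy, #)
  read y, top #: go to q0, push # → (q0, yyy, #)
  read y, top #: go to q1, push A# → (q1, yy, A#)
  read y, top A: go to q1, push A → (q1, y, A#)
  read y, top A: go to q1, push A → (q1, ε, A#)
All input consumed; M is in state q1.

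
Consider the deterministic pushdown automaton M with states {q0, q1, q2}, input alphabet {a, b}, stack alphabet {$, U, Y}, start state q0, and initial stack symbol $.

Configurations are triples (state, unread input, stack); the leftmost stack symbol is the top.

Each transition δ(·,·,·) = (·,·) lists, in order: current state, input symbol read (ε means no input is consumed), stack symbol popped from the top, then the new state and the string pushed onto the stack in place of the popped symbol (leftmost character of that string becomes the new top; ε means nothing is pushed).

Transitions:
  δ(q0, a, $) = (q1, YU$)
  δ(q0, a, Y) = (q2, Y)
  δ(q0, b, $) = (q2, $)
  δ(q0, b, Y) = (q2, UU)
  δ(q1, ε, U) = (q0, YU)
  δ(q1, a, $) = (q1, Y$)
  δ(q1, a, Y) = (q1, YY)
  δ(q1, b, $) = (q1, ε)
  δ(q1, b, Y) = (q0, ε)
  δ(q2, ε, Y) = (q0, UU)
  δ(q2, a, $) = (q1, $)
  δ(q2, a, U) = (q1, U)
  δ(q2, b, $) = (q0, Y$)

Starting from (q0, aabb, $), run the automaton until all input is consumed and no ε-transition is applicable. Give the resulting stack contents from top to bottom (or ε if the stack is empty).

UUU$

(q0, aabb, $)
  read a, top $: go to q1, push YU$ → (q1, abb, YU$)
  read a, top Y: go to q1, push YY → (q1, bb, YYU$)
  read b, top Y: go to q0, push ε → (q0, b, YU$)
  read b, top Y: go to q2, push UU → (q2, ε, UUU$)
All input consumed in state q2 with stack UUU$.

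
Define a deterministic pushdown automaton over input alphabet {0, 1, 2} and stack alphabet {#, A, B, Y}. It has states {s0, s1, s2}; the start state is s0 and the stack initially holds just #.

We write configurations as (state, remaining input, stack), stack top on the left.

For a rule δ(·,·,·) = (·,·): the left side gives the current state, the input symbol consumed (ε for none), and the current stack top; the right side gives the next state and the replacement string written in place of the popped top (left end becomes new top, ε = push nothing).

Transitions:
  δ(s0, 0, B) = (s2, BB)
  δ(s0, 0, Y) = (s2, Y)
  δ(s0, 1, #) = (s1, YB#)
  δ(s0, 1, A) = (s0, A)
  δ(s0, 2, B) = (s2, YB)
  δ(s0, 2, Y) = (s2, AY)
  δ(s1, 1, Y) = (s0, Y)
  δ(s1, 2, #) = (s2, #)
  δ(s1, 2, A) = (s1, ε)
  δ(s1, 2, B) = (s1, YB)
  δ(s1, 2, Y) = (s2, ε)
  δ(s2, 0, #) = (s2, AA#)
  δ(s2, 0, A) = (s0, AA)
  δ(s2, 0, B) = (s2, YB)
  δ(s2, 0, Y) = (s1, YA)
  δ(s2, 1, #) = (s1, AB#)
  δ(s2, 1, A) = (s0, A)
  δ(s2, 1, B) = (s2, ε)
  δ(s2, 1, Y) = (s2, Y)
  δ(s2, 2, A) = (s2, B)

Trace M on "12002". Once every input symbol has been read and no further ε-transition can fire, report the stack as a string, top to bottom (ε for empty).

AB#

(s0, 12002, #)
  read 1, top #: go to s1, push YB# → (s1, 2002, YB#)
  read 2, top Y: go to s2, push ε → (s2, 002, B#)
  read 0, top B: go to s2, push YB → (s2, 02, YB#)
  read 0, top Y: go to s1, push YA → (s1, 2, YAB#)
  read 2, top Y: go to s2, push ε → (s2, ε, AB#)
All input consumed in state s2 with stack AB#.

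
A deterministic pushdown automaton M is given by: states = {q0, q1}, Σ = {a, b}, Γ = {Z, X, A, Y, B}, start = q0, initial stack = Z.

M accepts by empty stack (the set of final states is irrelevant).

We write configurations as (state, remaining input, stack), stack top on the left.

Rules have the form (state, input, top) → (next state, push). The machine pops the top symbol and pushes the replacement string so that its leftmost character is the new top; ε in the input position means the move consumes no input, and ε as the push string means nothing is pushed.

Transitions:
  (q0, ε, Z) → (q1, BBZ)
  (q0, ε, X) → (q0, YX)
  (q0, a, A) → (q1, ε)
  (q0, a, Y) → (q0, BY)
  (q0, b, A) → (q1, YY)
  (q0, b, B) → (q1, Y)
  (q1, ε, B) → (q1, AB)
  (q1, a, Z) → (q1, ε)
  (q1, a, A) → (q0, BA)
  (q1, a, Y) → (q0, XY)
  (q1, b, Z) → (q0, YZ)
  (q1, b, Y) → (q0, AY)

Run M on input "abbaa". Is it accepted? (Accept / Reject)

(q0, abbaa, Z)
  ε-move, top Z: go to q1, push BBZ → (q1, abbaa, BBZ)
  ε-move, top B: go to q1, push AB → (q1, abbaa, ABBZ)
  read a, top A: go to q0, push BA → (q0, bbaa, BABBZ)
  read b, top B: go to q1, push Y → (q1, baa, YABBZ)
  read b, top Y: go to q0, push AY → (q0, aa, AYABBZ)
  read a, top A: go to q1, push ε → (q1, a, YABBZ)
  read a, top Y: go to q0, push XY → (q0, ε, XYABBZ)
  ε-move, top X: go to q0, push YX → (q0, ε, YXYABBZ)
All input consumed; stack is YXYABBZ, not empty, and no further ε-move applies.

Reject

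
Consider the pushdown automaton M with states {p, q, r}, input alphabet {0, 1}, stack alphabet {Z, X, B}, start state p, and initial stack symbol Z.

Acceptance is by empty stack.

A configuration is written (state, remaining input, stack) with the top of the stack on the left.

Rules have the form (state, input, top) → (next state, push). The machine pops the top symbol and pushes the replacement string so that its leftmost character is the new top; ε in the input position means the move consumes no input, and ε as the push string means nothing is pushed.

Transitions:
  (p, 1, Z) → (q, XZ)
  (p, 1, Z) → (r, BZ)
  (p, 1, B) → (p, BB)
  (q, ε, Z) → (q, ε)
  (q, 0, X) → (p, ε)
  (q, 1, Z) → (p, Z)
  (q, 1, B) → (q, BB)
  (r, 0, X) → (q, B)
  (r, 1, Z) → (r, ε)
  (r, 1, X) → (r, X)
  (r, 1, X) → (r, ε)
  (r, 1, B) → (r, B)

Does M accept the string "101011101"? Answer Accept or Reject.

Reject

No computation consumes all input and empties the stack.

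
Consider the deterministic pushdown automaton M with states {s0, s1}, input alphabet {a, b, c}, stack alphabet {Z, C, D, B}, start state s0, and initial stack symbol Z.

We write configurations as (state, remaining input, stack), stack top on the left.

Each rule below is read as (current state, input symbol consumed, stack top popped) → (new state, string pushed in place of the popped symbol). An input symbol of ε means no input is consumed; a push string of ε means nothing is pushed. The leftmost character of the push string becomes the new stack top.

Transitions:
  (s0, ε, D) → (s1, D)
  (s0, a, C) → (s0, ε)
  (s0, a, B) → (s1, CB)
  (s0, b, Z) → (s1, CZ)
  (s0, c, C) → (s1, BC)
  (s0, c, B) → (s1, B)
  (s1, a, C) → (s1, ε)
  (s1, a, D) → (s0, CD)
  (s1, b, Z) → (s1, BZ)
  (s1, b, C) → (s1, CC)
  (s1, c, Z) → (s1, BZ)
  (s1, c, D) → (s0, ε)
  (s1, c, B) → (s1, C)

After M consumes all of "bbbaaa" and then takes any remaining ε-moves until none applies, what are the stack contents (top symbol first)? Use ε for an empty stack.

(s0, bbbaaa, Z)
  read b, top Z: go to s1, push CZ → (s1, bbaaa, CZ)
  read b, top C: go to s1, push CC → (s1, baaa, CCZ)
  read b, top C: go to s1, push CC → (s1, aaa, CCCZ)
  read a, top C: go to s1, push ε → (s1, aa, CCZ)
  read a, top C: go to s1, push ε → (s1, a, CZ)
  read a, top C: go to s1, push ε → (s1, ε, Z)
All input consumed in state s1 with stack Z.

Z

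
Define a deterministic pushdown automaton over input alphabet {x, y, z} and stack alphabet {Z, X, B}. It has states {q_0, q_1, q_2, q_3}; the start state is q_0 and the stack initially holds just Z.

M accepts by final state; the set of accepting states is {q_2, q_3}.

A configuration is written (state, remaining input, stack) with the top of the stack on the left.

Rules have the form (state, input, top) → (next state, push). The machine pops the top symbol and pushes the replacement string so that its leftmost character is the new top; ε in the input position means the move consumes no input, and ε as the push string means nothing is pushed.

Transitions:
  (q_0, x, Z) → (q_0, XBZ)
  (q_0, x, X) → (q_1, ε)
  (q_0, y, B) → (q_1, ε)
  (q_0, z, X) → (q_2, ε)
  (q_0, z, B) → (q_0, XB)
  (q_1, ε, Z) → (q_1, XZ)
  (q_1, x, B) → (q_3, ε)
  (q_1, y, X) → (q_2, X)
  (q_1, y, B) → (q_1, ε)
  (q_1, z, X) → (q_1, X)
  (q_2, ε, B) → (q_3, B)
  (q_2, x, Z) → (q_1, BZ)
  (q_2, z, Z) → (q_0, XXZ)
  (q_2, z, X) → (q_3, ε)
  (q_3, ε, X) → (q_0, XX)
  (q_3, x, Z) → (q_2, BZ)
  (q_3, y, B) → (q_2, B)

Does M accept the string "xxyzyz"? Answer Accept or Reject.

Accept

(q_0, xxyzyz, Z)
  read x, top Z: go to q_0, push XBZ → (q_0, xyzyz, XBZ)
  read x, top X: go to q_1, push ε → (q_1, yzyz, BZ)
  read y, top B: go to q_1, push ε → (q_1, zyz, Z)
  ε-move, top Z: go to q_1, push XZ → (q_1, zyz, XZ)
  read z, top X: go to q_1, push X → (q_1, yz, XZ)
  read y, top X: go to q_2, push X → (q_2, z, XZ)
  read z, top X: go to q_3, push ε → (q_3, ε, Z)
All input consumed; state q_3 ∈ F.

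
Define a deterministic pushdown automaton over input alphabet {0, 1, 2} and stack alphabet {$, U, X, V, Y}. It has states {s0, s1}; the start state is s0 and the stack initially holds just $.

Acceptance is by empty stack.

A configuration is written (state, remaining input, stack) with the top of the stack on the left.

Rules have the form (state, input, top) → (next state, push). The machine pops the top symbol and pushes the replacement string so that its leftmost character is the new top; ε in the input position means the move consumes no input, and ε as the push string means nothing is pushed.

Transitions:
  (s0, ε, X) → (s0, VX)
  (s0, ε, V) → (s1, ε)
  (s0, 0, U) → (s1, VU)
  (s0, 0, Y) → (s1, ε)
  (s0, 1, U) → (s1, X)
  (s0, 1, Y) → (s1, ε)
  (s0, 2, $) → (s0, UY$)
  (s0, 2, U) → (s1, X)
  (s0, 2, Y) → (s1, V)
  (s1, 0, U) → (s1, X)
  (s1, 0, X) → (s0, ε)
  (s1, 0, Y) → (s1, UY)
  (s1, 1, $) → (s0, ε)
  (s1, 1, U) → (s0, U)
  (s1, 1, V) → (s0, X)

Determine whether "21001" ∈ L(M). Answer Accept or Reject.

Accept

(s0, 21001, $)
  read 2, top $: go to s0, push UY$ → (s0, 1001, UY$)
  read 1, top U: go to s1, push X → (s1, 001, XY$)
  read 0, top X: go to s0, push ε → (s0, 01, Y$)
  read 0, top Y: go to s1, push ε → (s1, 1, $)
  read 1, top $: go to s0, push ε → (s0, ε, ε)
All input consumed and the stack is empty.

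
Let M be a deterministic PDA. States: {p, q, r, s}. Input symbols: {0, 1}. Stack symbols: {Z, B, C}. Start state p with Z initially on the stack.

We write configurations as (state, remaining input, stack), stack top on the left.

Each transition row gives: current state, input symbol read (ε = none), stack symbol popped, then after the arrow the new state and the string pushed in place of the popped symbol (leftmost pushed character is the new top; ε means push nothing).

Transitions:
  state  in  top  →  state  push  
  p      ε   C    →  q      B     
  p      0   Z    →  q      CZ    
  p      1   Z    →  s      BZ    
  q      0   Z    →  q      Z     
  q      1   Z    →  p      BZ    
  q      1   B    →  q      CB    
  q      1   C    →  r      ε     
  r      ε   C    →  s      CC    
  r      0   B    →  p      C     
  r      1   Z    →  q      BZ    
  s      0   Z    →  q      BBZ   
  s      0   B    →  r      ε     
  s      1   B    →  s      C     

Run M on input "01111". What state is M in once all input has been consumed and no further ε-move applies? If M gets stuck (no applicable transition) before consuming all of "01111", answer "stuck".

(p, 01111, Z)
  read 0, top Z: go to q, push CZ → (q, 1111, CZ)
  read 1, top C: go to r, push ε → (r, 111, Z)
  read 1, top Z: go to q, push BZ → (q, 11, BZ)
  read 1, top B: go to q, push CB → (q, 1, CBZ)
  read 1, top C: go to r, push ε → (r, ε, BZ)
All input consumed; M is in state r.

r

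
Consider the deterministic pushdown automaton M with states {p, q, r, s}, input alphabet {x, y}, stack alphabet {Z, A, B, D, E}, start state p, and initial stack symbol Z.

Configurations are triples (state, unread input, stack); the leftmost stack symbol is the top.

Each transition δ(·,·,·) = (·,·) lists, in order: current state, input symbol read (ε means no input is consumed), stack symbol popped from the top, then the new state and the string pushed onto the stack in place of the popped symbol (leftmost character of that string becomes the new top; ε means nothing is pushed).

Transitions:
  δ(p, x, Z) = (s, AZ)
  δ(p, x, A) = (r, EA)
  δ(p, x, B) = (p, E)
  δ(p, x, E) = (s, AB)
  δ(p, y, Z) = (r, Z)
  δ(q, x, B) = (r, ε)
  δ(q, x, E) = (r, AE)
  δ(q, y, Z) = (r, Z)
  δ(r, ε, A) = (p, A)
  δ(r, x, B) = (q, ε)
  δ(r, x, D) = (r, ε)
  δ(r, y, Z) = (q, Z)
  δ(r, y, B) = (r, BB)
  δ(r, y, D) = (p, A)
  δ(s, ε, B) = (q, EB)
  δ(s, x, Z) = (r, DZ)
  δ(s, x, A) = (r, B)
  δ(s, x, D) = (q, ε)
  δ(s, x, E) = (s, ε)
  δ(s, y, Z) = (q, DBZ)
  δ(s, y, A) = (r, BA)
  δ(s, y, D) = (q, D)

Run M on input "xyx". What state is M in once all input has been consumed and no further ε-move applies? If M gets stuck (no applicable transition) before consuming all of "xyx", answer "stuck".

(p, xyx, Z)
  read x, top Z: go to s, push AZ → (s, yx, AZ)
  read y, top A: go to r, push BA → (r, x, BAZ)
  read x, top B: go to q, push ε → (q, ε, AZ)
All input consumed; M is in state q.

q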